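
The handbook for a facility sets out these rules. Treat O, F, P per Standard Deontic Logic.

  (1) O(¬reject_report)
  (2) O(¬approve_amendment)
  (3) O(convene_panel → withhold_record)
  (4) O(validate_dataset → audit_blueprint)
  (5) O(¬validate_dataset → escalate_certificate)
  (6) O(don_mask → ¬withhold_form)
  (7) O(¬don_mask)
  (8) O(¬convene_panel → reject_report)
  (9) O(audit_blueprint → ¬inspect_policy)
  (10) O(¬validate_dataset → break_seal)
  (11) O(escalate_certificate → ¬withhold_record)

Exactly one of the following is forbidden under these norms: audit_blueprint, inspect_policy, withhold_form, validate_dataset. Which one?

Premise 1 states O(¬reject_report) outright.
Premise 8 is O(¬convene_panel → reject_report); contrapositively O(¬reject_report → convene_panel). Since O(¬reject_report) holds, K gives O(convene_panel).
With premise 3, O(convene_panel → withhold_record), the K-axiom yields O(withhold_record).
The contrapositive of premise 11 (O(escalate_certificate → ¬withhold_record)) is O(withhold_record → ¬escalate_certificate), and O(withhold_record) is already established, so O(¬escalate_certificate).
The contrapositive of premise 5 (O(¬validate_dataset → escalate_certificate)) is O(¬escalate_certificate → validate_dataset), and O(¬escalate_certificate) is already established, so O(validate_dataset).
With premise 4, O(validate_dataset → audit_blueprint), the K-axiom yields O(audit_blueprint).
With premise 9, O(audit_blueprint → ¬inspect_policy), the K-axiom yields O(¬inspect_policy).
So O(¬inspect_policy) holds, i.e. inspect_policy is forbidden. None of the other listed options is forbidden under the premises.

inspect_policy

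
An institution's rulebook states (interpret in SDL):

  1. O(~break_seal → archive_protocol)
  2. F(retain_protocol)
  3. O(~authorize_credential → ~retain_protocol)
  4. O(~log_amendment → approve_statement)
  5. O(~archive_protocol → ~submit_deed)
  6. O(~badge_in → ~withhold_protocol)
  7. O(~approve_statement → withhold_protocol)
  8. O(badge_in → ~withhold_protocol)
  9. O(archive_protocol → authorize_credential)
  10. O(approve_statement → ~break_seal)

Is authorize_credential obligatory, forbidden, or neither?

Obligatory

By case analysis on badge_in: premise 8 gives O(badge_in → ~withhold_protocol) and premise 6 gives O(~badge_in → ~withhold_protocol), so O(~withhold_protocol) either way.
Premise 7 is O(~approve_statement → withhold_protocol); contrapositively O(~withhold_protocol → approve_statement). Since O(~withhold_protocol) holds, K gives O(approve_statement).
Applying K to premise 10 (O(approve_statement → ~break_seal)) and O(approve_statement) yields O(~break_seal).
From O(~break_seal) and premise 1, O(~break_seal → archive_protocol), we obtain O(archive_protocol).
Premise 9 is O(archive_protocol → authorize_credential); since O(archive_protocol), deontic closure gives O(authorize_credential).
Premises 2, 3, 4, 5 do not contribute to this derivation.
Hence authorize_credential is obligatory.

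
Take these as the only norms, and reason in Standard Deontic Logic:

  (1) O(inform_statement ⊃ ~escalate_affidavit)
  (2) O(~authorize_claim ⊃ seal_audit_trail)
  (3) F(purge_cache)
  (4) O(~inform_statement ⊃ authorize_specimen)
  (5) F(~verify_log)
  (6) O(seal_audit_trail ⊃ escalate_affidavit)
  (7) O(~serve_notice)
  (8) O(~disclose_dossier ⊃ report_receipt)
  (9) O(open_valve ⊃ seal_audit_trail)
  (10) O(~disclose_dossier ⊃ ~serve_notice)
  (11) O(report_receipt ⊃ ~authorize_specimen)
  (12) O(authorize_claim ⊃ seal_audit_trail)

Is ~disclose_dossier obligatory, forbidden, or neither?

Forbidden

By case analysis on ~authorize_claim: premise 2 gives O(~authorize_claim ⊃ seal_audit_trail) and premise 12 gives O(authorize_claim ⊃ seal_audit_trail), so O(seal_audit_trail) either way.
Premise 6 is O(seal_audit_trail ⊃ escalate_affidavit); since O(seal_audit_trail), deontic closure gives O(escalate_affidavit).
Premise 1, O(inform_statement ⊃ ~escalate_affidavit), contraposes to O(escalate_affidavit ⊃ ~inform_statement); with O(escalate_affidavit) we get O(~inform_statement).
Premise 4 is O(~inform_statement ⊃ authorize_specimen); since O(~inform_statement), deontic closure gives O(authorize_specimen).
The contrapositive of premise 11 (O(report_receipt ⊃ ~authorize_specimen)) is O(authorize_specimen ⊃ ~report_receipt), and O(authorize_specimen) is already established, so O(~report_receipt).
Premise 8, O(~disclose_dossier ⊃ report_receipt), contraposes to O(~report_receipt ⊃ disclose_dossier); with O(~report_receipt) we get O(disclose_dossier).
Premises 3, 5, 7, 9, 10 do not contribute to this derivation.
Thus O(disclose_dossier), which is F(~disclose_dossier): ~disclose_dossier is forbidden.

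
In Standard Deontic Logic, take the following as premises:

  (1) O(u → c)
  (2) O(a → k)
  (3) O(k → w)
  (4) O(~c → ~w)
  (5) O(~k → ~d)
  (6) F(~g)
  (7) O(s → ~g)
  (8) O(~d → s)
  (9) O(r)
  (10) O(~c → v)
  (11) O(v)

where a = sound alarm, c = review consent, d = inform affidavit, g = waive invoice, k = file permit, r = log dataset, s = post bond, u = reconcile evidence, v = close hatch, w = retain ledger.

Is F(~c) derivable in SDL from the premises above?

F(~g) at premise 6 means O(g).
Premise 7, O(s → ~g), contraposes to O(g → ~s); with O(g) we get O(~s).
Premise 8 is O(~d → s); contrapositively O(~s → d). Since O(~s) holds, K gives O(d).
Premise 5 is O(~k → ~d); contrapositively O(d → k). Since O(d) holds, K gives O(k).
From O(k) and premise 3, O(k → w), we obtain O(w).
Premise 4 is O(~c → ~w); contrapositively O(w → c). Since O(w) holds, K gives O(c).
Premises 1, 2, 9, 10, 11 do not contribute to this derivation.
So O(c) holds, i.e. F(~c). The claim follows.

Yes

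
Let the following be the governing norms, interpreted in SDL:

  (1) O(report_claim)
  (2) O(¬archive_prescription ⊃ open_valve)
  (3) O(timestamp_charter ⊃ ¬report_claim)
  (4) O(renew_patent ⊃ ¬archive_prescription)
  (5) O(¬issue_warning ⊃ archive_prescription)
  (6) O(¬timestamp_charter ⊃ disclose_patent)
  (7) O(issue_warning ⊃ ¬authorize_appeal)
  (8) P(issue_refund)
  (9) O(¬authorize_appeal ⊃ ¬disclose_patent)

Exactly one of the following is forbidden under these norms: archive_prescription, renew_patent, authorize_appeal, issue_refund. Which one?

renew_patent

Premise 1 gives O(report_claim).
The contrapositive of premise 3 (O(timestamp_charter ⊃ ¬report_claim)) is O(report_claim ⊃ ¬timestamp_charter), and O(report_claim) is already established, so O(¬timestamp_charter).
Applying K to premise 6 (O(¬timestamp_charter ⊃ disclose_patent)) and O(¬timestamp_charter) yields O(disclose_patent).
The contrapositive of premise 9 (O(¬authorize_appeal ⊃ ¬disclose_patent)) is O(disclose_patent ⊃ authorize_appeal), and O(disclose_patent) is already established, so O(authorize_appeal).
Premise 7, O(issue_warning ⊃ ¬authorize_appeal), contraposes to O(authorize_appeal ⊃ ¬issue_warning); with O(authorize_appeal) we get O(¬issue_warning).
Premise 5 is O(¬issue_warning ⊃ archive_prescription); since O(¬issue_warning), deontic closure gives O(archive_prescription).
The contrapositive of premise 4 (O(renew_patent ⊃ ¬archive_prescription)) is O(archive_prescription ⊃ ¬renew_patent), and O(archive_prescription) is already established, so O(¬renew_patent).
So O(¬renew_patent) holds, i.e. renew_patent is forbidden. None of the other listed options is forbidden under the premises.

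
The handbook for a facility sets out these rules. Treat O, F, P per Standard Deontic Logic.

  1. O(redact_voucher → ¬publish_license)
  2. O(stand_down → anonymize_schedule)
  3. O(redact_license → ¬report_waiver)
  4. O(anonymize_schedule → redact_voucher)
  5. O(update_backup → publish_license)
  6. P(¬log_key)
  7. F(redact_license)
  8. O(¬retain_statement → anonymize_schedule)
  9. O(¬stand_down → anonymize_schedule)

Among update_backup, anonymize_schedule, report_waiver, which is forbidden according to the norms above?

update_backup

By case analysis on stand_down: premise 2 gives O(stand_down → anonymize_schedule) and premise 9 gives O(¬stand_down → anonymize_schedule), so O(anonymize_schedule) either way.
From O(anonymize_schedule) and premise 4, O(anonymize_schedule → redact_voucher), we obtain O(redact_voucher).
With premise 1, O(redact_voucher → ¬publish_license), the K-axiom yields O(¬publish_license).
Premise 5, O(update_backup → publish_license), contraposes to O(¬publish_license → ¬update_backup); with O(¬publish_license) we get O(¬update_backup).
So O(¬update_backup) holds, i.e. update_backup is forbidden. None of the other listed options is forbidden under the premises.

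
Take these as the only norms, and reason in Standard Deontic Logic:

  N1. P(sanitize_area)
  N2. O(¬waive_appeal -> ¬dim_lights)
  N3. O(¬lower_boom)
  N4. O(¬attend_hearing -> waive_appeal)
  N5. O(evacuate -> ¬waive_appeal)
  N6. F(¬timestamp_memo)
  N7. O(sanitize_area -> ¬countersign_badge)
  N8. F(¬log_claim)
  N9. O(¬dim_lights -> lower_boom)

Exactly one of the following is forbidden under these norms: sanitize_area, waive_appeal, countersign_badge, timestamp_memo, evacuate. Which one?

evacuate

From premise 3 we have O(¬lower_boom).
The contrapositive of premise 9 (O(¬dim_lights -> lower_boom)) is O(¬lower_boom -> dim_lights), and O(¬lower_boom) is already established, so O(dim_lights).
Premise 2 is O(¬waive_appeal -> ¬dim_lights); contrapositively O(dim_lights -> waive_appeal). Since O(dim_lights) holds, K gives O(waive_appeal).
Premise 5 is O(evacuate -> ¬waive_appeal); contrapositively O(waive_appeal -> ¬evacuate). Since O(waive_appeal) holds, K gives O(¬evacuate).
So O(¬evacuate) holds, i.e. evacuate is forbidden. None of the other listed options is forbidden under the premises.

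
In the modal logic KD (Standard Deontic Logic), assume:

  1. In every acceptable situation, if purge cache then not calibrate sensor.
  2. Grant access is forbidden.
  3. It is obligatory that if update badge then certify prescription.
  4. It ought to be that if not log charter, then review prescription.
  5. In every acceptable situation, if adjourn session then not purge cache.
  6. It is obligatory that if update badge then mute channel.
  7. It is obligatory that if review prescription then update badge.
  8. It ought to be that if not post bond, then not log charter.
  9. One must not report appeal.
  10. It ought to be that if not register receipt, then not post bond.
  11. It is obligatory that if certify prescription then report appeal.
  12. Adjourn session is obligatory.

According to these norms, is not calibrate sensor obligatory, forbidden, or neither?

Premise 1 is O(purge_cache → ¬calibrate_sensor), but O(purge_cache) is not derivable from the premises, so it does not yield O(¬calibrate_sensor).
No premise or chain of K-axiom applications forces O(¬calibrate_sensor), and none forces O(calibrate_sensor). So ¬calibrate_sensor is neither obligatory nor forbidden under these norms.

Neither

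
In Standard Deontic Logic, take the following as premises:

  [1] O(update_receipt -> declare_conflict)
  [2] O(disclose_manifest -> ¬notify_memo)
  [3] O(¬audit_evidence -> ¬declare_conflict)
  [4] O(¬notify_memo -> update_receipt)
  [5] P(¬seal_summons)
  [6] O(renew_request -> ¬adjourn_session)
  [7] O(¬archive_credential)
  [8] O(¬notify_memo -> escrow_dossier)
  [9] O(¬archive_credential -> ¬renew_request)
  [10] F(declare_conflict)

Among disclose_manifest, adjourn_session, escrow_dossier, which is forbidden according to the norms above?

F(declare_conflict) at premise 10 means O(¬declare_conflict).
Premise 1 is O(update_receipt -> declare_conflict); contrapositively O(¬declare_conflict -> ¬update_receipt). Since O(¬declare_conflict) holds, K gives O(¬update_receipt).
The contrapositive of premise 4 (O(¬notify_memo -> update_receipt)) is O(¬update_receipt -> notify_memo), and O(¬update_receipt) is already established, so O(notify_memo).
The contrapositive of premise 2 (O(disclose_manifest -> ¬notify_memo)) is O(notify_memo -> ¬disclose_manifest), and O(notify_memo) is already established, so O(¬disclose_manifest).
So O(¬disclose_manifest) holds, i.e. disclose_manifest is forbidden. None of the other listed options is forbidden under the premises.

disclose_manifest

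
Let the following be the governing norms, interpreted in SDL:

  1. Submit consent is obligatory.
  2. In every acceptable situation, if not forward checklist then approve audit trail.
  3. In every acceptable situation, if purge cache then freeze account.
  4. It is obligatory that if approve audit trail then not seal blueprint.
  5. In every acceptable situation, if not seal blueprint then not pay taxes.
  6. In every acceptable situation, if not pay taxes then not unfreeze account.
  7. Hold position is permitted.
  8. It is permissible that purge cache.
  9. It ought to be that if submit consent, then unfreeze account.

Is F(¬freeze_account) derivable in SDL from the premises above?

Premise 3 is O(purge_cache → freeze_account), but O(purge_cache) is not derivable from the premises (the permission P(purge_cache) asserts only ¬O(¬purge_cache), not O(purge_cache)), so it does not yield O(freeze_account).
No other premise forces O(freeze_account). An ideal world satisfying every premise can still have ¬freeze_account true, so F(¬freeze_account) is not derivable.

No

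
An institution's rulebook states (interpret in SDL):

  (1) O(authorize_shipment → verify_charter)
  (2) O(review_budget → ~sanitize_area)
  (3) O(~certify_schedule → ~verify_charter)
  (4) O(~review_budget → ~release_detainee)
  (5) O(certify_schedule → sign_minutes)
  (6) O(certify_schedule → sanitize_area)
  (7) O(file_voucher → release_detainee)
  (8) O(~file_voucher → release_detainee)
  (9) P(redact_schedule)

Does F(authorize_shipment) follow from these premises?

Premises 8 and 7 are O(~file_voucher → release_detainee) and O(file_voucher → release_detainee); every ideal world satisfies ~file_voucher or file_voucher, so in either case release_detainee holds — hence O(release_detainee).
Premise 4 is O(~review_budget → ~release_detainee); contrapositively O(release_detainee → review_budget). Since O(release_detainee) holds, K gives O(review_budget).
Premise 2 is O(review_budget → ~sanitize_area); since O(review_budget), deontic closure gives O(~sanitize_area).
The contrapositive of premise 6 (O(certify_schedule → sanitize_area)) is O(~sanitize_area → ~certify_schedule), and O(~sanitize_area) is already established, so O(~certify_schedule).
Applying K to premise 3 (O(~certify_schedule → ~verify_charter)) and O(~certify_schedule) yields O(~verify_charter).
Premise 1, O(authorize_shipment → verify_charter), contraposes to O(~verify_charter → ~authorize_shipment); with O(~verify_charter) we get O(~authorize_shipment).
Premises 5, 9 do not contribute to this derivation.
So O(~authorize_shipment) holds, i.e. F(authorize_shipment). The claim follows.

Yes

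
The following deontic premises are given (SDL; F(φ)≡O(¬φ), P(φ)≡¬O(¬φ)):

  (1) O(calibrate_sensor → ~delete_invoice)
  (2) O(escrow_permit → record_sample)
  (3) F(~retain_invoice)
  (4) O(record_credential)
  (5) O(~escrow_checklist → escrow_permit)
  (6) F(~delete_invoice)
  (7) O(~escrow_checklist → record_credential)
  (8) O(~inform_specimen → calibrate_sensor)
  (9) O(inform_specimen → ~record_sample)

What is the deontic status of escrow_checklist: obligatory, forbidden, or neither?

Obligatory

Premise 6 is F(~delete_invoice), i.e. O(delete_invoice).
Premise 1, O(calibrate_sensor → ~delete_invoice), contraposes to O(delete_invoice → ~calibrate_sensor); with O(delete_invoice) we get O(~calibrate_sensor).
The contrapositive of premise 8 (O(~inform_specimen → calibrate_sensor)) is O(~calibrate_sensor → inform_specimen), and O(~calibrate_sensor) is already established, so O(inform_specimen).
With premise 9, O(inform_specimen → ~record_sample), the K-axiom yields O(~record_sample).
The contrapositive of premise 2 (O(escrow_permit → record_sample)) is O(~record_sample → ~escrow_permit), and O(~record_sample) is already established, so O(~escrow_permit).
Premise 5, O(~escrow_checklist → escrow_permit), contraposes to O(~escrow_permit → escrow_checklist); with O(~escrow_permit) we get O(escrow_checklist).
Premises 3, 4, 7 do not contribute to this derivation.
Hence escrow_checklist is obligatory.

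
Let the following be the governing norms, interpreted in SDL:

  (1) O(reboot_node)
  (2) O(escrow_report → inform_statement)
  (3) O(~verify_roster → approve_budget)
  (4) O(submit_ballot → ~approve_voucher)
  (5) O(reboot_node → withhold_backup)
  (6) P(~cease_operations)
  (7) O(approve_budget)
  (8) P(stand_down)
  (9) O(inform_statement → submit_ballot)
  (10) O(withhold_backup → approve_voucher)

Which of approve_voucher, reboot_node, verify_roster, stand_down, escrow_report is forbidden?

Premise 1 states O(reboot_node) outright.
With premise 5, O(reboot_node → withhold_backup), the K-axiom yields O(withhold_backup).
From O(withhold_backup) and premise 10, O(withhold_backup → approve_voucher), we obtain O(approve_voucher).
Premise 4, O(submit_ballot → ~approve_voucher), contraposes to O(approve_voucher → ~submit_ballot); with O(approve_voucher) we get O(~submit_ballot).
Premise 9, O(inform_statement → submit_ballot), contraposes to O(~submit_ballot → ~inform_statement); with O(~submit_ballot) we get O(~inform_statement).
The contrapositive of premise 2 (O(escrow_report → inform_statement)) is O(~inform_statement → ~escrow_report), and O(~inform_statement) is already established, so O(~escrow_report).
So O(~escrow_report) holds, i.e. escrow_report is forbidden. None of the other listed options is forbidden under the premises.

escrow_report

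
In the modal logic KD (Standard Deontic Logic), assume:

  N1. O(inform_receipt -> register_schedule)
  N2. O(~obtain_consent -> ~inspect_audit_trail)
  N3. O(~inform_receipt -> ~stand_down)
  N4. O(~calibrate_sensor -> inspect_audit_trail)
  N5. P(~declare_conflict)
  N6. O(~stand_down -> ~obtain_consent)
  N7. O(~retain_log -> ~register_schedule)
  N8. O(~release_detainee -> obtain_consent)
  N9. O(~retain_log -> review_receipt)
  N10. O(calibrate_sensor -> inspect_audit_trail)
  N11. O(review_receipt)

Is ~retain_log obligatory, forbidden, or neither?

Forbidden

Premises 10 and 4 cover both cases: O(calibrate_sensor -> inspect_audit_trail) and O(~calibrate_sensor -> inspect_audit_trail). Since calibrate_sensor ∨ ~calibrate_sensor is a tautology, O(inspect_audit_trail) follows.
The contrapositive of premise 2 (O(~obtain_consent -> ~inspect_audit_trail)) is O(inspect_audit_trail -> obtain_consent), and O(inspect_audit_trail) is already established, so O(obtain_consent).
Premise 6 is O(~stand_down -> ~obtain_consent); contrapositively O(obtain_consent -> stand_down). Since O(obtain_consent) holds, K gives O(stand_down).
Premise 3 is O(~inform_receipt -> ~stand_down); contrapositively O(stand_down -> inform_receipt). Since O(stand_down) holds, K gives O(inform_receipt).
From O(inform_receipt) and premise 1, O(inform_receipt -> register_schedule), we obtain O(register_schedule).
Premise 7, O(~retain_log -> ~register_schedule), contraposes to O(register_schedule -> retain_log); with O(register_schedule) we get O(retain_log).
Premises 5, 8, 9, 11 do not contribute to this derivation.
Thus O(retain_log), which is F(~retain_log): ~retain_log is forbidden.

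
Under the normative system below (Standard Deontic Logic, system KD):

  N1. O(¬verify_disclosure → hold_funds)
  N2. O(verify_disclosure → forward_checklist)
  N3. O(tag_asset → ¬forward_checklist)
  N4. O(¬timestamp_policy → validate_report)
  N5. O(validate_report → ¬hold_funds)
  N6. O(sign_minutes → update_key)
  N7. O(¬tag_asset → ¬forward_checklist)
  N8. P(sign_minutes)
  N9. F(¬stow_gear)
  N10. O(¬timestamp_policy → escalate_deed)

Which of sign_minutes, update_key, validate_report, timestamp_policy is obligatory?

Premises 7 and 3 are O(¬tag_asset → ¬forward_checklist) and O(tag_asset → ¬forward_checklist); every ideal world satisfies ¬tag_asset or tag_asset, so in either case ¬forward_checklist holds — hence O(¬forward_checklist).
The contrapositive of premise 2 (O(verify_disclosure → forward_checklist)) is O(¬forward_checklist → ¬verify_disclosure), and O(¬forward_checklist) is already established, so O(¬verify_disclosure).
From O(¬verify_disclosure) and premise 1, O(¬verify_disclosure → hold_funds), we obtain O(hold_funds).
The contrapositive of premise 5 (O(validate_report → ¬hold_funds)) is O(hold_funds → ¬validate_report), and O(hold_funds) is already established, so O(¬validate_report).
Premise 4 is O(¬timestamp_policy → validate_report); contrapositively O(¬validate_report → timestamp_policy). Since O(¬validate_report) holds, K gives O(timestamp_policy).
So O(timestamp_policy) holds — timestamp_policy is obligatory. None of the other listed options is made obligatory by any chain of premises.

timestamp_policy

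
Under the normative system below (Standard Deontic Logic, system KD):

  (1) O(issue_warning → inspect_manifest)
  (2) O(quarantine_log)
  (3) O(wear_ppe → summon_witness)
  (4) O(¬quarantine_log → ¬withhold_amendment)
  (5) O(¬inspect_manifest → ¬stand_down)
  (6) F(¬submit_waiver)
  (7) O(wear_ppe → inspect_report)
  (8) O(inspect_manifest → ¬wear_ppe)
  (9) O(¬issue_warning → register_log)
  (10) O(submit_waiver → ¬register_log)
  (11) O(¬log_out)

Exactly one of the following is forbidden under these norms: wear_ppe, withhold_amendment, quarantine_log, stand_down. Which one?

wear_ppe

Premise 6, F(¬submit_waiver), is equivalent to O(submit_waiver).
From O(submit_waiver) and premise 10, O(submit_waiver → ¬register_log), we obtain O(¬register_log).
Premise 9 is O(¬issue_warning → register_log); contrapositively O(¬register_log → issue_warning). Since O(¬register_log) holds, K gives O(issue_warning).
Premise 1 is O(issue_warning → inspect_manifest); since O(issue_warning), deontic closure gives O(inspect_manifest).
Applying K to premise 8 (O(inspect_manifest → ¬wear_ppe)) and O(inspect_manifest) yields O(¬wear_ppe).
So O(¬wear_ppe) holds, i.e. wear_ppe is forbidden. None of the other listed options is forbidden under the premises.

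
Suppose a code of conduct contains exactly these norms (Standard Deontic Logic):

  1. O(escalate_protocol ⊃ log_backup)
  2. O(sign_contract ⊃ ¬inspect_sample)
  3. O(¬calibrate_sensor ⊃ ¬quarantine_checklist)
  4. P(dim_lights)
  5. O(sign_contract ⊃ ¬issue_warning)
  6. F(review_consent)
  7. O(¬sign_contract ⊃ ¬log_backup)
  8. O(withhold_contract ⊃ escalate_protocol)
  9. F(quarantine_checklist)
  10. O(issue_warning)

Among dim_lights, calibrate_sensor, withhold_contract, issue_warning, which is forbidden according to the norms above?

withhold_contract

Premise 10 gives O(issue_warning).
Premise 5, O(sign_contract ⊃ ¬issue_warning), contraposes to O(issue_warning ⊃ ¬sign_contract); with O(issue_warning) we get O(¬sign_contract).
Applying K to premise 7 (O(¬sign_contract ⊃ ¬log_backup)) and O(¬sign_contract) yields O(¬log_backup).
The contrapositive of premise 1 (O(escalate_protocol ⊃ log_backup)) is O(¬log_backup ⊃ ¬escalate_protocol), and O(¬log_backup) is already established, so O(¬escalate_protocol).
The contrapositive of premise 8 (O(withhold_contract ⊃ escalate_protocol)) is O(¬escalate_protocol ⊃ ¬withhold_contract), and O(¬escalate_protocol) is already established, so O(¬withhold_contract).
So O(¬withhold_contract) holds, i.e. withhold_contract is forbidden. None of the other listed options is forbidden under the premises.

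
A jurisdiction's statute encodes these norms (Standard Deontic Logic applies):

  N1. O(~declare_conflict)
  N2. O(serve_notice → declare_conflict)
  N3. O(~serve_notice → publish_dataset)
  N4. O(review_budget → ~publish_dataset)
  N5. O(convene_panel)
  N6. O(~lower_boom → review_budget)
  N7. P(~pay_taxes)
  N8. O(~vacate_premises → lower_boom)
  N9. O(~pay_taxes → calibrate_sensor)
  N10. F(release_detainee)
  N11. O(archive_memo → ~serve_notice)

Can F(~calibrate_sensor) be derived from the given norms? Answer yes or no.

Premise 9 is O(~pay_taxes → calibrate_sensor), but O(~pay_taxes) is not derivable from the premises (the permission P(~pay_taxes) asserts only ~O(pay_taxes), not O(~pay_taxes)), so it does not yield O(calibrate_sensor).
No other premise forces O(calibrate_sensor). An ideal world satisfying every premise can still have ~calibrate_sensor true, so F(~calibrate_sensor) is not derivable.

No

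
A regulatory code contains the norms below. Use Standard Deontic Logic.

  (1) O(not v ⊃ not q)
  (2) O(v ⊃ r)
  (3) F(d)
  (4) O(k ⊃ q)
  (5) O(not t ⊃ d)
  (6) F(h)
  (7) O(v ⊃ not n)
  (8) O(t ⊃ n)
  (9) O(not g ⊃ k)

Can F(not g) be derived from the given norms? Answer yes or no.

F(d) at premise 3 means O(not d).
The contrapositive of premise 5 (O(not t ⊃ d)) is O(not d ⊃ t), and O(not d) is already established, so O(t).
From O(t) and premise 8, O(t ⊃ n), we obtain O(n).
Premise 7 is O(v ⊃ not n); contrapositively O(n ⊃ not v). Since O(n) holds, K gives O(not v).
Premise 1 is O(not v ⊃ not q); since O(not v), deontic closure gives O(not q).
Premise 4, O(k ⊃ q), contraposes to O(not q ⊃ not k); with O(not q) we get O(not k).
The contrapositive of premise 9 (O(not g ⊃ k)) is O(not k ⊃ g), and O(not k) is already established, so O(g).
Premises 2, 6 do not contribute to this derivation.
So O(g) holds, i.e. F(not g). The claim follows.

Yes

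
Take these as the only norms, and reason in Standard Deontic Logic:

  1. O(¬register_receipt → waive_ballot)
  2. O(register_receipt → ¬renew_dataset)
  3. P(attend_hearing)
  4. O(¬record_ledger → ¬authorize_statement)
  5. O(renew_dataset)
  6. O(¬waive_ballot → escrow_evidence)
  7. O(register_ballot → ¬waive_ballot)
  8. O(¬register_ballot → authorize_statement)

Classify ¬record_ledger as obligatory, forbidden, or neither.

Forbidden

From premise 5 we have O(renew_dataset).
Premise 2, O(register_receipt → ¬renew_dataset), contraposes to O(renew_dataset → ¬register_receipt); with O(renew_dataset) we get O(¬register_receipt).
From O(¬register_receipt) and premise 1, O(¬register_receipt → waive_ballot), we obtain O(waive_ballot).
Premise 7 is O(register_ballot → ¬waive_ballot); contrapositively O(waive_ballot → ¬register_ballot). Since O(waive_ballot) holds, K gives O(¬register_ballot).
Applying K to premise 8 (O(¬register_ballot → authorize_statement)) and O(¬register_ballot) yields O(authorize_statement).
Premise 4, O(¬record_ledger → ¬authorize_statement), contraposes to O(authorize_statement → record_ledger); with O(authorize_statement) we get O(record_ledger).
Premises 3, 6 do not contribute to this derivation.
Thus O(record_ledger), which is F(¬record_ledger): ¬record_ledger is forbidden.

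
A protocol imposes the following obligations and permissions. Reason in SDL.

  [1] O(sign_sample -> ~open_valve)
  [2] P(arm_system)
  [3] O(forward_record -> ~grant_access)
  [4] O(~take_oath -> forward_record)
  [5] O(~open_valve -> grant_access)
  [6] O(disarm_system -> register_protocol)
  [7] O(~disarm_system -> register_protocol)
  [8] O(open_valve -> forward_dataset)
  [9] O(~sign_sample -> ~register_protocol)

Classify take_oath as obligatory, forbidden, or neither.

Premises 6 and 7 are O(disarm_system -> register_protocol) and O(~disarm_system -> register_protocol); every ideal world satisfies disarm_system or ~disarm_system, so in either case register_protocol holds — hence O(register_protocol).
The contrapositive of premise 9 (O(~sign_sample -> ~register_protocol)) is O(register_protocol -> sign_sample), and O(register_protocol) is already established, so O(sign_sample).
Premise 1 is O(sign_sample -> ~open_valve); since O(sign_sample), deontic closure gives O(~open_valve).
From O(~open_valve) and premise 5, O(~open_valve -> grant_access), we obtain O(grant_access).
The contrapositive of premise 3 (O(forward_record -> ~grant_access)) is O(grant_access -> ~forward_record), and O(grant_access) is already established, so O(~forward_record).
The contrapositive of premise 4 (O(~take_oath -> forward_record)) is O(~forward_record -> take_oath), and O(~forward_record) is already established, so O(take_oath).
Premises 2, 8 do not contribute to this derivation.
Hence take_oath is obligatory.

Obligatory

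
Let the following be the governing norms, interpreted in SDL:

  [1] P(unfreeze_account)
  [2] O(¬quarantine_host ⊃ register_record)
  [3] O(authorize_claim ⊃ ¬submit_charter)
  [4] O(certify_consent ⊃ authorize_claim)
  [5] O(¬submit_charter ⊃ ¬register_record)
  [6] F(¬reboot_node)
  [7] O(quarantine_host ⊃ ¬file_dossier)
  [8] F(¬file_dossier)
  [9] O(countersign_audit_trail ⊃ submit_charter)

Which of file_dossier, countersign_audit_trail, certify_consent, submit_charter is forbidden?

certify_consent

Premise 8 is F(¬file_dossier), i.e. O(file_dossier).
The contrapositive of premise 7 (O(quarantine_host ⊃ ¬file_dossier)) is O(file_dossier ⊃ ¬quarantine_host), and O(file_dossier) is already established, so O(¬quarantine_host).
With premise 2, O(¬quarantine_host ⊃ register_record), the K-axiom yields O(register_record).
Premise 5, O(¬submit_charter ⊃ ¬register_record), contraposes to O(register_record ⊃ submit_charter); with O(register_record) we get O(submit_charter).
Premise 3, O(authorize_claim ⊃ ¬submit_charter), contraposes to O(submit_charter ⊃ ¬authorize_claim); with O(submit_charter) we get O(¬authorize_claim).
Premise 4, O(certify_consent ⊃ authorize_claim), contraposes to O(¬authorize_claim ⊃ ¬certify_consent); with O(¬authorize_claim) we get O(¬certify_consent).
So O(¬certify_consent) holds, i.e. certify_consent is forbidden. None of the other listed options is forbidden under the premises.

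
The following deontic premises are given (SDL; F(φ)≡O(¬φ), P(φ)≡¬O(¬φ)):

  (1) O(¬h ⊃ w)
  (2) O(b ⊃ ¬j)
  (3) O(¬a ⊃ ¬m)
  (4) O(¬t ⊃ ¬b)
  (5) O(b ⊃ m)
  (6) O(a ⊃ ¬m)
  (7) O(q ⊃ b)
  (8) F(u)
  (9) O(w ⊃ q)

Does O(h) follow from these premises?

Yes

Premises 3 and 6 cover both cases: O(¬a ⊃ ¬m) and O(a ⊃ ¬m). Since ¬a ∨ a is a tautology, O(¬m) follows.
The contrapositive of premise 5 (O(b ⊃ m)) is O(¬m ⊃ ¬b), and O(¬m) is already established, so O(¬b).
Premise 7, O(q ⊃ b), contraposes to O(¬b ⊃ ¬q); with O(¬b) we get O(¬q).
The contrapositive of premise 9 (O(w ⊃ q)) is O(¬q ⊃ ¬w), and O(¬q) is already established, so O(¬w).
The contrapositive of premise 1 (O(¬h ⊃ w)) is O(¬w ⊃ h), and O(¬w) is already established, so O(h).
Premises 2, 4, 8 do not contribute to this derivation.
So O(h) follows.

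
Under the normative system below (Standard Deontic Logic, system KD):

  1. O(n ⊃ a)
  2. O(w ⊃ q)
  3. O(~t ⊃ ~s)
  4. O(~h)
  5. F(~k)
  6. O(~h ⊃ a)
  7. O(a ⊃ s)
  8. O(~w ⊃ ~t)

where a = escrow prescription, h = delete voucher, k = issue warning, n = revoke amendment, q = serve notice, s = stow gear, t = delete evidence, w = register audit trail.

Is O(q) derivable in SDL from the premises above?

From premise 4 we have O(~h).
From O(~h) and premise 6, O(~h ⊃ a), we obtain O(a).
Applying K to premise 7 (O(a ⊃ s)) and O(a) yields O(s).
Premise 3, O(~t ⊃ ~s), contraposes to O(s ⊃ t); with O(s) we get O(t).
Premise 8, O(~w ⊃ ~t), contraposes to O(t ⊃ w); with O(t) we get O(w).
With premise 2, O(w ⊃ q), the K-axiom yields O(q).
Premises 1, 5 do not contribute to this derivation.
So O(q) follows.

Yes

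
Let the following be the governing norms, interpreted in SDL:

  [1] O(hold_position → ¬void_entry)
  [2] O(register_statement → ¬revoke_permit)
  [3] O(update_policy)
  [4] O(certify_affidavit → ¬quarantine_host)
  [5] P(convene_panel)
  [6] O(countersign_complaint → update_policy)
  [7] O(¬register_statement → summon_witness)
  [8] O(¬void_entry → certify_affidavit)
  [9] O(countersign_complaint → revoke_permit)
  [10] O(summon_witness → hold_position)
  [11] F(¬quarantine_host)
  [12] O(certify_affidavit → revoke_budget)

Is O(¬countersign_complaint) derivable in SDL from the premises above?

F(¬quarantine_host) at premise 11 means O(quarantine_host).
Premise 4 is O(certify_affidavit → ¬quarantine_host); contrapositively O(quarantine_host → ¬certify_affidavit). Since O(quarantine_host) holds, K gives O(¬certify_affidavit).
The contrapositive of premise 8 (O(¬void_entry → certify_affidavit)) is O(¬certify_affidavit → void_entry), and O(¬certify_affidavit) is already established, so O(void_entry).
Premise 1, O(hold_position → ¬void_entry), contraposes to O(void_entry → ¬hold_position); with O(void_entry) we get O(¬hold_position).
Premise 10, O(summon_witness → hold_position), contraposes to O(¬hold_position → ¬summon_witness); with O(¬hold_position) we get O(¬summon_witness).
The contrapositive of premise 7 (O(¬register_statement → summon_witness)) is O(¬summon_witness → register_statement), and O(¬summon_witness) is already established, so O(register_statement).
With premise 2, O(register_statement → ¬revoke_permit), the K-axiom yields O(¬revoke_permit).
The contrapositive of premise 9 (O(countersign_complaint → revoke_permit)) is O(¬revoke_permit → ¬countersign_complaint), and O(¬revoke_permit) is already established, so O(¬countersign_complaint).
Premises 3, 5, 6, 12 do not contribute to this derivation.
So O(¬countersign_complaint) follows.

Yes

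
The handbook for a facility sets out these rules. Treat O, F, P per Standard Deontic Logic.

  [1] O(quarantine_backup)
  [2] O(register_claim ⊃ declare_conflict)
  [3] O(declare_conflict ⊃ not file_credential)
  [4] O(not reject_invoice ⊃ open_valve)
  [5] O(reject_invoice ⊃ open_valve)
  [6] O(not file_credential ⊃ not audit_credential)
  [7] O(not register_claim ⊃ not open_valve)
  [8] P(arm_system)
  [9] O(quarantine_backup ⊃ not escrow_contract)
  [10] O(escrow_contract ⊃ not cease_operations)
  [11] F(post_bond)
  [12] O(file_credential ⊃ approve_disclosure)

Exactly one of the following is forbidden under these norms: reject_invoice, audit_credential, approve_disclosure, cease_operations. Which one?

Premises 4 and 5 cover both cases: O(not reject_invoice ⊃ open_valve) and O(reject_invoice ⊃ open_valve). Since not reject_invoice ∨ reject_invoice is a tautology, O(open_valve) follows.
Premise 7 is O(not register_claim ⊃ not open_valve); contrapositively O(open_valve ⊃ register_claim). Since O(open_valve) holds, K gives O(register_claim).
From O(register_claim) and premise 2, O(register_claim ⊃ declare_conflict), we obtain O(declare_conflict).
From O(declare_conflict) and premise 3, O(declare_conflict ⊃ not file_credential), we obtain O(not file_credential).
With premise 6, O(not file_credential ⊃ not audit_credential), the K-axiom yields O(not audit_credential).
So O(not audit_credential) holds, i.e. audit_credential is forbidden. None of the other listed options is forbidden under the premises.

audit_credential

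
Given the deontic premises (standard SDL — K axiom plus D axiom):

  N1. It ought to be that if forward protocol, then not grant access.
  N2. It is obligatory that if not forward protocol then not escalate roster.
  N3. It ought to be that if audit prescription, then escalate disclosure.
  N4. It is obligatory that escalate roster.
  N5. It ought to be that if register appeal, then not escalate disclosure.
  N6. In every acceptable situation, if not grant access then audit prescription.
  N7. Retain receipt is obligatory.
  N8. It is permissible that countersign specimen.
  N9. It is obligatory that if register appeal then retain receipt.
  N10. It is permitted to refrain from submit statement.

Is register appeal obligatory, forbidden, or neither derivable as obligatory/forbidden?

Premise 4 states O(escalate_roster) outright.
The contrapositive of premise 2 (O(¬forward_protocol → ¬escalate_roster)) is O(escalate_roster → forward_protocol), and O(escalate_roster) is already established, so O(forward_protocol).
With premise 1, O(forward_protocol → ¬grant_access), the K-axiom yields O(¬grant_access).
Premise 6 is O(¬grant_access → audit_prescription); since O(¬grant_access), deontic closure gives O(audit_prescription).
Premise 3 is O(audit_prescription → escalate_disclosure); since O(audit_prescription), deontic closure gives O(escalate_disclosure).
The contrapositive of premise 5 (O(register_appeal → ¬escalate_disclosure)) is O(escalate_disclosure → ¬register_appeal), and O(escalate_disclosure) is already established, so O(¬register_appeal).
Premises 7, 8, 9, 10 do not contribute to this derivation.
Thus O(¬register_appeal), which is F(register_appeal): register_appeal is forbidden.

Forbidden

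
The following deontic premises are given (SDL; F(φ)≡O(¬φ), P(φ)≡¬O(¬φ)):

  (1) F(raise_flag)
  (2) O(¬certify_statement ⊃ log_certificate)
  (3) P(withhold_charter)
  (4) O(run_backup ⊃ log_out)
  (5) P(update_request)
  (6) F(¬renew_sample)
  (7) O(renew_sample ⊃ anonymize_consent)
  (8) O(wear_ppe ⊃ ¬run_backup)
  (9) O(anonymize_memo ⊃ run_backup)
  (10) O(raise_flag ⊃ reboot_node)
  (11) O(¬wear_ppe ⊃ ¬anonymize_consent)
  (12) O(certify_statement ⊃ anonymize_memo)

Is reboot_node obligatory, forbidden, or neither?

Premise 10 is O(raise_flag ⊃ reboot_node), but O(raise_flag) is not derivable from the premises, so it does not yield O(reboot_node).
No premise or chain of K-axiom applications forces O(reboot_node), and none forces O(¬reboot_node). So reboot_node is neither obligatory nor forbidden under these norms.

Neither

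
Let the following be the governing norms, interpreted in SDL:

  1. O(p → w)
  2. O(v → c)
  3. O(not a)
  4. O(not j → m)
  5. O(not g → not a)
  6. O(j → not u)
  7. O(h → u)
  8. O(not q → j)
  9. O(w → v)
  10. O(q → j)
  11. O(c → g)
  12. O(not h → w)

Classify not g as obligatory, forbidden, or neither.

Forbidden

Premises 8 and 10 are O(not q → j) and O(q → j); every ideal world satisfies not q or q, so in either case j holds — hence O(j).
Applying K to premise 6 (O(j → not u)) and O(j) yields O(not u).
Premise 7, O(h → u), contraposes to O(not u → not h); with O(not u) we get O(not h).
From O(not h) and premise 12, O(not h → w), we obtain O(w).
Premise 9 is O(w → v); since O(w), deontic closure gives O(v).
Premise 2 is O(v → c); since O(v), deontic closure gives O(c).
Applying K to premise 11 (O(c → g)) and O(c) yields O(g).
Premises 1, 3, 4, 5 do not contribute to this derivation.
Thus O(g), which is F(not g): not g is forbidden.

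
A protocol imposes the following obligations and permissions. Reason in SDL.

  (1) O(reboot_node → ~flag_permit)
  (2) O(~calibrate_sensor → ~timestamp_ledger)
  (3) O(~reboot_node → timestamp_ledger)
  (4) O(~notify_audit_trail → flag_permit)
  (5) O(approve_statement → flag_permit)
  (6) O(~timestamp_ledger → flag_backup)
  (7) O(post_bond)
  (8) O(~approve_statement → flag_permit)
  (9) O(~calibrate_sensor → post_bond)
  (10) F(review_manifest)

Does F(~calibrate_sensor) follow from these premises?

Yes

Premises 5 and 8 are O(approve_statement → flag_permit) and O(~approve_statement → flag_permit); every ideal world satisfies approve_statement or ~approve_statement, so in either case flag_permit holds — hence O(flag_permit).
The contrapositive of premise 1 (O(reboot_node → ~flag_permit)) is O(flag_permit → ~reboot_node), and O(flag_permit) is already established, so O(~reboot_node).
From O(~reboot_node) and premise 3, O(~reboot_node → timestamp_ledger), we obtain O(timestamp_ledger).
The contrapositive of premise 2 (O(~calibrate_sensor → ~timestamp_ledger)) is O(timestamp_ledger → calibrate_sensor), and O(timestamp_ledger) is already established, so O(calibrate_sensor).
Premises 4, 6, 7, 9, 10 do not contribute to this derivation.
So O(calibrate_sensor) holds, i.e. F(~calibrate_sensor). The claim follows.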